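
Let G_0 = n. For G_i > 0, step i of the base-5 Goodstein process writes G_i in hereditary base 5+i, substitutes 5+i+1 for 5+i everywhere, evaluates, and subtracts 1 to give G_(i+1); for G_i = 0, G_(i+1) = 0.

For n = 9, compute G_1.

G_0 = 9. HB_5(9) = 5 + 4. Bump = 10. G_1 = 9.
G_1 = 9. HB_6(9) = 6 + 3. Bump = 10. G_2 = 9.

9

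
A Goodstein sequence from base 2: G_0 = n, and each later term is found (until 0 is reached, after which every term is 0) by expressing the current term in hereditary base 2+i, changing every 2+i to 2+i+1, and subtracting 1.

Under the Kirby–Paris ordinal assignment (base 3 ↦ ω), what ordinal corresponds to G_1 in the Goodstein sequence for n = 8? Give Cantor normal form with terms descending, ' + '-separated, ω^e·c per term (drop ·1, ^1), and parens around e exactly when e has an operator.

ω^ω·2 + ω^2·2 + ω·2 + 2

base 2: 8 = 2^(2 + 1); at 3: 3^(3 + 1) = 81; next = 80
base 3: 80 = 2·3^3 + 2·3^2 + 2·3 + 2; at 4: 2·4^4 + 2·4^2 + 2·4 + 2 = 554; next = 553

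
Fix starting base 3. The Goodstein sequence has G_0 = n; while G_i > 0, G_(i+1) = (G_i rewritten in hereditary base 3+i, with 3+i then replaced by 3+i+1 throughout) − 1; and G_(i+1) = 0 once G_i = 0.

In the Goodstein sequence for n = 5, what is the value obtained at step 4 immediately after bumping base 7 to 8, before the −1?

G_0=5  [base 3] 3 + 2  →[3↦4]→  4 + 2 = 6  −1 ⇒ G_1=5
G_1=5  [base 4] 4 + 1  →[4↦5]→  5 + 1 = 6  −1 ⇒ G_2=5
G_2=5  [base 5] 5  →[5↦6]→  6 = 6  −1 ⇒ G_3=5
G_3=5  [base 6] 5  →[6↦7]→  5 = 5  −1 ⇒ G_4=4
G_4=4  [base 7] 4  →[7↦8]→  4 = 4  −1 ⇒ G_5=3

4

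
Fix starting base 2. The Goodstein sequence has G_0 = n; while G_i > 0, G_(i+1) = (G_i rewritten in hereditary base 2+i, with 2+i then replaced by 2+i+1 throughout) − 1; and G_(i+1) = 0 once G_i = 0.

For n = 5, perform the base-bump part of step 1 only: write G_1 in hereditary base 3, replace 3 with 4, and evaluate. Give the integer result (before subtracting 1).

256

step 0: 5 = 2^2 + 1; sub 3 for 2: 3^3 + 1; = 28; G_1 = 28−1 = 27
step 1: 27 = 3^3; sub 4 for 3: 4^4; = 256; G_2 = 256−1 = 255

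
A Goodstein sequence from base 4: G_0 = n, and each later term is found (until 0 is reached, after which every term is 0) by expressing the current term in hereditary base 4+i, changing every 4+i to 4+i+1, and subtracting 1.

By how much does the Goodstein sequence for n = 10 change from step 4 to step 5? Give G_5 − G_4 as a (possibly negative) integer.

10 —HB4→ 2·4 + 2 —bump→ 2·5 + 2 = 12 —(−1)→ 11
11 —HB5→ 2·5 + 1 —bump→ 2·6 + 1 = 13 —(−1)→ 12
12 —HB6→ 2·6 —bump→ 2·7 = 14 —(−1)→ 13
13 —HB7→ 7 + 6 —bump→ 8 + 6 = 14 —(−1)→ 13
13 —HB8→ 8 + 5 —bump→ 9 + 5 = 14 —(−1)→ 13

0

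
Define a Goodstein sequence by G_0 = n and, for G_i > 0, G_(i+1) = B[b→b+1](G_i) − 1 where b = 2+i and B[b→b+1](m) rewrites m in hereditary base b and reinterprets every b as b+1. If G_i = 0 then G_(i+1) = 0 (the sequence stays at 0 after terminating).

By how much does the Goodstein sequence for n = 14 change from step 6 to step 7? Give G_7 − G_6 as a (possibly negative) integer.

[0] 14 ≡ 2^(2 + 1) + 2^2 + 2 (base 2). Lift 3: 111. −1: 110.
[1] 110 ≡ 3^(3 + 1) + 3^3 + 2 (base 3). Lift 4: 1282. −1: 1281.
[2] 1281 ≡ 4^(4 + 1) + 4^4 + 1 (base 4). Lift 5: 18751. −1: 18750.
[3] 18750 ≡ 5^(5 + 1) + 5^5 (base 5). Lift 6: 326592. −1: 326591.
[4] 326591 ≡ 6^(6 + 1) + 5·6^5 + 5·6^4 + 5·6^3 + 5·6^2 + 5·6 + 5 (base 6). Lift 7: 5862841. −1: 5862840.
[5] 5862840 ≡ 7^(7 + 1) + 5·7^5 + 5·7^4 + 5·7^3 + 5·7^2 + 5·7 + 4 (base 7). Lift 8: 134404972. −1: 134404971.
[6] 134404971 ≡ 8^(8 + 1) + 5·8^5 + 5·8^4 + 5·8^3 + 5·8^2 + 5·8 + 3 (base 8). Lift 9: 3487116549. −1: 3487116548.

3352711577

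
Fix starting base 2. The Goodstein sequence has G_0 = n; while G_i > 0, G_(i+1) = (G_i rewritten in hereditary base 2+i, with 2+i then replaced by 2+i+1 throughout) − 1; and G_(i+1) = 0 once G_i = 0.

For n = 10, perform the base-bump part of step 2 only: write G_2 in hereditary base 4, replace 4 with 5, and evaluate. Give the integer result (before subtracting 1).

G_0 = 10. HB_2(10) = 2^(2 + 1) + 2. Bump = 84. G_1 = 83.
G_1 = 83. HB_3(83) = 3^(3 + 1) + 2. Bump = 1026. G_2 = 1025.
G_2 = 1025. HB_4(1025) = 4^(4 + 1) + 1. Bump = 15626. G_3 = 15625.

15626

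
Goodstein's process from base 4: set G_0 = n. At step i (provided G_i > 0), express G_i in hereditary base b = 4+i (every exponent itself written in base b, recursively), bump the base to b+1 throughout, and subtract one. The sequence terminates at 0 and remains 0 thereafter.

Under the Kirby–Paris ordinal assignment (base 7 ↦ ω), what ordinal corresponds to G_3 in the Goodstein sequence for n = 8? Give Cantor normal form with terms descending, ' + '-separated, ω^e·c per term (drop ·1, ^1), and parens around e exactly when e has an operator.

G_0=8  [base 4] 2·4  →[4↦5]→  2·5 = 10  −1 ⇒ G_1=9
G_1=9  [base 5] 5 + 4  →[5↦6]→  6 + 4 = 10  −1 ⇒ G_2=9
G_2=9  [base 6] 6 + 3  →[6↦7]→  7 + 3 = 10  −1 ⇒ G_3=9
G_3=9  [base 7] 7 + 2  →[7↦8]→  8 + 2 = 10  −1 ⇒ G_4=9

ω + 2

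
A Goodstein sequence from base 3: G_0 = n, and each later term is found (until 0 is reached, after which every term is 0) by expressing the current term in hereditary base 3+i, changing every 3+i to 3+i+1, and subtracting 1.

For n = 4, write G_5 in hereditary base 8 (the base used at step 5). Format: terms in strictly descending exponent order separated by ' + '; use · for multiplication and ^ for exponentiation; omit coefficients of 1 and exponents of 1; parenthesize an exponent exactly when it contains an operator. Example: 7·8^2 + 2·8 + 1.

step 0: 4 = 3 + 1; sub 4 for 3: 4 + 1; = 5; G_1 = 5−1 = 4
step 1: 4 = 4; sub 5 for 4: 5; = 5; G_2 = 5−1 = 4
step 2: 4 = 4; sub 6 for 5: 4; = 4; G_3 = 4−1 = 3
step 3: 3 = 3; sub 7 for 6: 3; = 3; G_4 = 3−1 = 2
step 4: 2 = 2; sub 8 for 7: 2; = 2; G_5 = 2−1 = 1
step 5: 1 = 1; sub 9 for 8: 1; = 1; G_6 = 1−1 = 0

1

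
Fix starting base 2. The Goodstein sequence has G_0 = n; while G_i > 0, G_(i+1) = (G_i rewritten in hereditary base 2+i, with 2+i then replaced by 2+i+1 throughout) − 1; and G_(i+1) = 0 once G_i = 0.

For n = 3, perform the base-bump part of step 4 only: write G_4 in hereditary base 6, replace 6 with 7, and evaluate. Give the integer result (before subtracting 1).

i=0: 3 = 2 + 1 (b=2); 2→3: 3 + 1 = 4; 4−1 = 3
i=1: 3 = 3 (b=3); 3→4: 4 = 4; 4−1 = 3
i=2: 3 = 3 (b=4); 4→5: 3 = 3; 3−1 = 2
i=3: 2 = 2 (b=5); 5→6: 2 = 2; 2−1 = 1
i=4: 1 = 1 (b=6); 6→7: 1 = 1; 1−1 = 0

1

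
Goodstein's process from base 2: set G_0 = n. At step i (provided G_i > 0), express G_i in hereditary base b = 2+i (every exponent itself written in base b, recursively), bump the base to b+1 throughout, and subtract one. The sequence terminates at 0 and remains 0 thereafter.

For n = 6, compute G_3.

6 —HB2→ 2^2 + 2 —bump→ 3^3 + 3 = 30 —(−1)→ 29
29 —HB3→ 3^3 + 2 —bump→ 4^4 + 2 = 258 —(−1)→ 257
257 —HB4→ 4^4 + 1 —bump→ 5^5 + 1 = 3126 —(−1)→ 3125
3125 —HB5→ 5^5 —bump→ 6^6 = 46656 —(−1)→ 46655

3125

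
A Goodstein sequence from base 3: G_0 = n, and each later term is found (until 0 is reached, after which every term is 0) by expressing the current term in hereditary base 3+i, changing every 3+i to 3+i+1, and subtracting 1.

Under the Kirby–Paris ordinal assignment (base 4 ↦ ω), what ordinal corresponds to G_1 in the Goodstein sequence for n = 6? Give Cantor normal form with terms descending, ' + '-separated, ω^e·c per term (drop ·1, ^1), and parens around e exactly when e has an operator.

base 3: 6 = 2·3; at 4: 2·4 = 8; next = 7
base 4: 7 = 4 + 3; at 5: 5 + 3 = 8; next = 7

ω + 3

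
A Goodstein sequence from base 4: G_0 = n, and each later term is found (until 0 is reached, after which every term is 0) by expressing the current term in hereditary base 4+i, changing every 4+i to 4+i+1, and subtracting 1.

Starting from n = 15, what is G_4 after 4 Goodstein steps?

[0] 15 ≡ 3·4 + 3 (base 4). Lift 5: 18. −1: 17.
[1] 17 ≡ 3·5 + 2 (base 5). Lift 6: 20. −1: 19.
[2] 19 ≡ 3·6 + 1 (base 6). Lift 7: 22. −1: 21.
[3] 21 ≡ 3·7 (base 7). Lift 8: 24. −1: 23.
[4] 23 ≡ 2·8 + 7 (base 8). Lift 9: 25. −1: 24.

23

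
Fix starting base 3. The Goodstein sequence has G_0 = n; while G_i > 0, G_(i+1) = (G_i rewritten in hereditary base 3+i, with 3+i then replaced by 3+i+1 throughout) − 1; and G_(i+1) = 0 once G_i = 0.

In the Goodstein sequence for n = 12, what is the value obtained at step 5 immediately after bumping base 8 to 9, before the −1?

[0] 12 ≡ 3^2 + 3 (base 3). Lift 4: 20. −1: 19.
[1] 19 ≡ 4^2 + 3 (base 4). Lift 5: 28. −1: 27.
[2] 27 ≡ 5^2 + 2 (base 5). Lift 6: 38. −1: 37.
[3] 37 ≡ 6^2 + 1 (base 6). Lift 7: 50. −1: 49.
[4] 49 ≡ 7^2 (base 7). Lift 8: 64. −1: 63.
[5] 63 ≡ 7·8 + 7 (base 8). Lift 9: 70. −1: 69.

70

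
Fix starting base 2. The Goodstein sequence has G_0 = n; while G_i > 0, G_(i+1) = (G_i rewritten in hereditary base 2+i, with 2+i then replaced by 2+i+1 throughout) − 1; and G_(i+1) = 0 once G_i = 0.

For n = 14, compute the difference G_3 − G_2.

17469

[0] 14 ≡ 2^(2 + 1) + 2^2 + 2 (base 2). Lift 3: 111. −1: 110.
[1] 110 ≡ 3^(3 + 1) + 3^3 + 2 (base 3). Lift 4: 1282. −1: 1281.
[2] 1281 ≡ 4^(4 + 1) + 4^4 + 1 (base 4). Lift 5: 18751. −1: 18750.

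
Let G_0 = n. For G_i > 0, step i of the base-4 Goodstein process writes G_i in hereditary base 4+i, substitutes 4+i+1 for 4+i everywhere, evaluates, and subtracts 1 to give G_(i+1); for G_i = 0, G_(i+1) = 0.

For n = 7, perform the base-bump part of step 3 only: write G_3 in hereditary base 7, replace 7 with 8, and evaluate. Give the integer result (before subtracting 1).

8

step 0: 7 = 4 + 3; sub 5 for 4: 5 + 3; = 8; G_1 = 8−1 = 7
step 1: 7 = 5 + 2; sub 6 for 5: 6 + 2; = 8; G_2 = 8−1 = 7
step 2: 7 = 6 + 1; sub 7 for 6: 7 + 1; = 8; G_3 = 8−1 = 7
step 3: 7 = 7; sub 8 for 7: 8; = 8; G_4 = 8−1 = 7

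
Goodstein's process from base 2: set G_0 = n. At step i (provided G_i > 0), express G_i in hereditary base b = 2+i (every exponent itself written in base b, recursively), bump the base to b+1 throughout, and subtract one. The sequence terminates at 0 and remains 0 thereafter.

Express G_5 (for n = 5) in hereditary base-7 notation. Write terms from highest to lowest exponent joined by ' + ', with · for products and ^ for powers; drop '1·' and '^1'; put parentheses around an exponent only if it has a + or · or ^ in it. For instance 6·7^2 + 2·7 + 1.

step 0: 5 = 2^2 + 1; sub 3 for 2: 3^3 + 1; = 28; G_1 = 28−1 = 27
step 1: 27 = 3^3; sub 4 for 3: 4^4; = 256; G_2 = 256−1 = 255
step 2: 255 = 3·4^3 + 3·4^2 + 3·4 + 3; sub 5 for 4: 3·5^3 + 3·5^2 + 3·5 + 3; = 468; G_3 = 468−1 = 467
step 3: 467 = 3·5^3 + 3·5^2 + 3·5 + 2; sub 6 for 5: 3·6^3 + 3·6^2 + 3·6 + 2; = 776; G_4 = 776−1 = 775
step 4: 775 = 3·6^3 + 3·6^2 + 3·6 + 1; sub 7 for 6: 3·7^3 + 3·7^2 + 3·7 + 1; = 1198; G_5 = 1198−1 = 1197

3·7^3 + 3·7^2 + 3·7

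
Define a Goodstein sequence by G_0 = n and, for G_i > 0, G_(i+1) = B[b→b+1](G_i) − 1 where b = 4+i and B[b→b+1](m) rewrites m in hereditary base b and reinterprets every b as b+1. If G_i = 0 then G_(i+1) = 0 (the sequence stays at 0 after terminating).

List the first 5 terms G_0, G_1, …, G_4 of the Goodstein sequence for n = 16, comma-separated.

16, 24, 27, 30, 33

16 —HB4→ 4^2 —bump→ 5^2 = 25 —(−1)→ 24
24 —HB5→ 4·5 + 4 —bump→ 4·6 + 4 = 28 —(−1)→ 27
27 —HB6→ 4·6 + 3 —bump→ 4·7 + 3 = 31 —(−1)→ 30
30 —HB7→ 4·7 + 2 —bump→ 4·8 + 2 = 34 —(−1)→ 33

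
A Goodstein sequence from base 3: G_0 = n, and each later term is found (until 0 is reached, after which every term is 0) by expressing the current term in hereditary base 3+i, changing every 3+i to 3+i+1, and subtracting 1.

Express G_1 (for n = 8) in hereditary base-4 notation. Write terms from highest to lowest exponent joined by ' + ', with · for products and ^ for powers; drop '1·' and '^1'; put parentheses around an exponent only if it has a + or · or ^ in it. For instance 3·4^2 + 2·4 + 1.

(0) 8|_3 = 2·3 + 2 ↦ 2·4 + 2|_4 = 10 ⇒ 9
(1) 9|_4 = 2·4 + 1 ↦ 2·5 + 1|_5 = 11 ⇒ 10

2·4 + 1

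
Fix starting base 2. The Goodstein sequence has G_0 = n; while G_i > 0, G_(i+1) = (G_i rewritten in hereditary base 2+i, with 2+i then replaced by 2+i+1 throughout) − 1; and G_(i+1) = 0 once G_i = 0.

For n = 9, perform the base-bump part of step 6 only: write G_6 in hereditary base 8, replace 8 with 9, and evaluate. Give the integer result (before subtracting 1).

G_0=9  [base 2] 2^(2 + 1) + 1  →[2↦3]→  3^(3 + 1) + 1 = 82  −1 ⇒ G_1=81
G_1=81  [base 3] 3^(3 + 1)  →[3↦4]→  4^(4 + 1) = 1024  −1 ⇒ G_2=1023
G_2=1023  [base 4] 3·4^4 + 3·4^3 + 3·4^2 + 3·4 + 3  →[4↦5]→  3·5^5 + 3·5^3 + 3·5^2 + 3·5 + 3 = 9843  −1 ⇒ G_3=9842
G_3=9842  [base 5] 3·5^5 + 3·5^3 + 3·5^2 + 3·5 + 2  →[5↦6]→  3·6^6 + 3·6^3 + 3·6^2 + 3·6 + 2 = 140744  −1 ⇒ G_4=140743
G_4=140743  [base 6] 3·6^6 + 3·6^3 + 3·6^2 + 3·6 + 1  →[6↦7]→  3·7^7 + 3·7^3 + 3·7^2 + 3·7 + 1 = 2471827  −1 ⇒ G_5=2471826
G_5=2471826  [base 7] 3·7^7 + 3·7^3 + 3·7^2 + 3·7  →[7↦8]→  3·8^8 + 3·8^3 + 3·8^2 + 3·8 = 50333400  −1 ⇒ G_6=50333399

1162263922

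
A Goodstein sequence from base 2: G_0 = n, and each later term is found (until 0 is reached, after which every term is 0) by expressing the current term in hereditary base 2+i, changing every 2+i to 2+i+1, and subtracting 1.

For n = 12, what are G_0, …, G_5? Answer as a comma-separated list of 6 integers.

12, 107, 1065, 15685, 280019, 5764910

(0) 12|_2 = 2^(2 + 1) + 2^2 ↦ 3^(3 + 1) + 3^3|_3 = 108 ⇒ 107
(1) 107|_3 = 3^(3 + 1) + 2·3^2 + 2·3 + 2 ↦ 4^(4 + 1) + 2·4^2 + 2·4 + 2|_4 = 1066 ⇒ 1065
(2) 1065|_4 = 4^(4 + 1) + 2·4^2 + 2·4 + 1 ↦ 5^(5 + 1) + 2·5^2 + 2·5 + 1|_5 = 15686 ⇒ 15685
(3) 15685|_5 = 5^(5 + 1) + 2·5^2 + 2·5 ↦ 6^(6 + 1) + 2·6^2 + 2·6|_6 = 280020 ⇒ 280019
(4) 280019|_6 = 6^(6 + 1) + 2·6^2 + 6 + 5 ↦ 7^(7 + 1) + 2·7^2 + 7 + 5|_7 = 5764911 ⇒ 5764910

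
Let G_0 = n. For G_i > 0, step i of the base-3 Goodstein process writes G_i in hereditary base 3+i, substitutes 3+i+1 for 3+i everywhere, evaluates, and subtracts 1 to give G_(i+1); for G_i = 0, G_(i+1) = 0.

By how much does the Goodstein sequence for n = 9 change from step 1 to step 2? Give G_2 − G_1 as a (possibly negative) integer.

2

[0] 9 ≡ 3^2 (base 3). Lift 4: 16. −1: 15.
[1] 15 ≡ 3·4 + 3 (base 4). Lift 5: 18. −1: 17.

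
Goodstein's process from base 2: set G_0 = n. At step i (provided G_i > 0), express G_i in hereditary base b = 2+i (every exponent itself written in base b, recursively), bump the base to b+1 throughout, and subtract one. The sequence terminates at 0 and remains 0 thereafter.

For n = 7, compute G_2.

(0) 7|_2 = 2^2 + 2 + 1 ↦ 3^3 + 3 + 1|_3 = 31 ⇒ 30
(1) 30|_3 = 3^3 + 3 ↦ 4^4 + 4|_4 = 260 ⇒ 259
(2) 259|_4 = 4^4 + 3 ↦ 5^5 + 3|_5 = 3128 ⇒ 3127

259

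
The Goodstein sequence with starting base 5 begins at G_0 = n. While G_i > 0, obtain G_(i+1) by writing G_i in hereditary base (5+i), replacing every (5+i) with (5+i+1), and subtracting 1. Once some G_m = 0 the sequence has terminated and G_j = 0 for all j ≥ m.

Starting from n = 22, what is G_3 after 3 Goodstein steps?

G_0=22  [base 5] 4·5 + 2  →[5↦6]→  4·6 + 2 = 26  −1 ⇒ G_1=25
G_1=25  [base 6] 4·6 + 1  →[6↦7]→  4·7 + 1 = 29  −1 ⇒ G_2=28
G_2=28  [base 7] 4·7  →[7↦8]→  4·8 = 32  −1 ⇒ G_3=31
G_3=31  [base 8] 3·8 + 7  →[8↦9]→  3·9 + 7 = 34  −1 ⇒ G_4=33

31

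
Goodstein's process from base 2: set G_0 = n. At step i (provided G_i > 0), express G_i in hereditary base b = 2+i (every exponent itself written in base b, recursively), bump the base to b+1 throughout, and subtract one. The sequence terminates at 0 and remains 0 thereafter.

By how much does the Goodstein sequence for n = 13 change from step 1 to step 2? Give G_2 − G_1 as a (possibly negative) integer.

i=0: 13 = 2^(2 + 1) + 2^2 + 1 (b=2); 2→3: 3^(3 + 1) + 3^3 + 1 = 109; 109−1 = 108
i=1: 108 = 3^(3 + 1) + 3^3 (b=3); 3→4: 4^(4 + 1) + 4^4 = 1280; 1280−1 = 1279

1171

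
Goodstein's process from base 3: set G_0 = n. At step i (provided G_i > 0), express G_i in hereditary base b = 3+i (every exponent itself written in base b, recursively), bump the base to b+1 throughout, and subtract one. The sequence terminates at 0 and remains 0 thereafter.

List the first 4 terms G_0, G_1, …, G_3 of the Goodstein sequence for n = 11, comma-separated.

11, 17, 25, 35

step 0: 11 = 3^2 + 2; sub 4 for 3: 4^2 + 2; = 18; G_1 = 18−1 = 17
step 1: 17 = 4^2 + 1; sub 5 for 4: 5^2 + 1; = 26; G_2 = 26−1 = 25
step 2: 25 = 5^2; sub 6 for 5: 6^2; = 36; G_3 = 36−1 = 35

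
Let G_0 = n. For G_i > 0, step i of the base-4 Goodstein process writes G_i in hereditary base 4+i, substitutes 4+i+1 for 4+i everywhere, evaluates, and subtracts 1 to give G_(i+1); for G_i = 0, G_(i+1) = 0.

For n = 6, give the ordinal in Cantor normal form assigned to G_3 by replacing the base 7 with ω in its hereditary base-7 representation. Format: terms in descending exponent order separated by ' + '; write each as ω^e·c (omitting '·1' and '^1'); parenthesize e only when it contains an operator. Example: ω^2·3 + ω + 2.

6

step 0: 6 = 4 + 2; sub 5 for 4: 5 + 2; = 7; G_1 = 7−1 = 6
step 1: 6 = 5 + 1; sub 6 for 5: 6 + 1; = 7; G_2 = 7−1 = 6
step 2: 6 = 6; sub 7 for 6: 7; = 7; G_3 = 7−1 = 6
step 3: 6 = 6; sub 8 for 7: 6; = 6; G_4 = 6−1 = 5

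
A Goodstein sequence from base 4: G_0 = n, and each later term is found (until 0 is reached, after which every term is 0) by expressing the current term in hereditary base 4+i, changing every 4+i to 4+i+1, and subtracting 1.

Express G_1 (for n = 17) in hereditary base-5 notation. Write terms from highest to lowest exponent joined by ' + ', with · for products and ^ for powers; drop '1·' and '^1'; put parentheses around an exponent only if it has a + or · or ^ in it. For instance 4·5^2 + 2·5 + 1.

G_0=17  [base 4] 4^2 + 1  →[4↦5]→  5^2 + 1 = 26  −1 ⇒ G_1=25
G_1=25  [base 5] 5^2  →[5↦6]→  6^2 = 36  −1 ⇒ G_2=35

5^2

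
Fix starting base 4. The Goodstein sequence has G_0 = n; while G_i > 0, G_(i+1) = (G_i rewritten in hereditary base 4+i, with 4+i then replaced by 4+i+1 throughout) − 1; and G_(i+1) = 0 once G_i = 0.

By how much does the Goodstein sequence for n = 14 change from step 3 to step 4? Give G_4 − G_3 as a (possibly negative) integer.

base 4: 14 = 3·4 + 2; at 5: 3·5 + 2 = 17; next = 16
base 5: 16 = 3·5 + 1; at 6: 3·6 + 1 = 19; next = 18
base 6: 18 = 3·6; at 7: 3·7 = 21; next = 20
base 7: 20 = 2·7 + 6; at 8: 2·8 + 6 = 22; next = 21

1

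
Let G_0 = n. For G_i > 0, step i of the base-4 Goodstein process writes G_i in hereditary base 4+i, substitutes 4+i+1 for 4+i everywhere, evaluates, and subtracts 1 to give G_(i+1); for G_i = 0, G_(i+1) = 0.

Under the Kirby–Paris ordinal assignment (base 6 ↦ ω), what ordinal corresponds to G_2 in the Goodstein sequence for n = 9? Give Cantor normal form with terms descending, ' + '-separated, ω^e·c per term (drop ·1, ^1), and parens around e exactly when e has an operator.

ω + 5

base 4: 9 = 2·4 + 1; at 5: 2·5 + 1 = 11; next = 10
base 5: 10 = 2·5; at 6: 2·6 = 12; next = 11
base 6: 11 = 6 + 5; at 7: 7 + 5 = 12; next = 11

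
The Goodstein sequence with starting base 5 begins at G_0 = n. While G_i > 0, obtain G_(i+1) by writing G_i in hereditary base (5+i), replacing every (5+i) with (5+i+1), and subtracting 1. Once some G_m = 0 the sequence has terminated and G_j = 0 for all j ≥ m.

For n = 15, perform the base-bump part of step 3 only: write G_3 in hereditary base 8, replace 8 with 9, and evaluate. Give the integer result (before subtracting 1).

21

[0] 15 ≡ 3·5 (base 5). Lift 6: 18. −1: 17.
[1] 17 ≡ 2·6 + 5 (base 6). Lift 7: 19. −1: 18.
[2] 18 ≡ 2·7 + 4 (base 7). Lift 8: 20. −1: 19.
[3] 19 ≡ 2·8 + 3 (base 8). Lift 9: 21. −1: 20.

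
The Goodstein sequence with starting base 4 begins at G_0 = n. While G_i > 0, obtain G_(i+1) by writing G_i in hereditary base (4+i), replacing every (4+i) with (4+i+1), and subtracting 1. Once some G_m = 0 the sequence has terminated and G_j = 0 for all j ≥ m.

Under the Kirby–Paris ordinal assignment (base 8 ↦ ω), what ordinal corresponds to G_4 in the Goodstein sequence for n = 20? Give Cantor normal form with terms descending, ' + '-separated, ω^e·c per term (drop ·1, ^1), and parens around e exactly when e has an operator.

i=0: 20 = 4^2 + 4 (b=4); 4→5: 5^2 + 5 = 30; 30−1 = 29
i=1: 29 = 5^2 + 4 (b=5); 5→6: 6^2 + 4 = 40; 40−1 = 39
i=2: 39 = 6^2 + 3 (b=6); 6→7: 7^2 + 3 = 52; 52−1 = 51
i=3: 51 = 7^2 + 2 (b=7); 7→8: 8^2 + 2 = 66; 66−1 = 65
i=4: 65 = 8^2 + 1 (b=8); 8→9: 9^2 + 1 = 82; 82−1 = 81

ω^2 + 1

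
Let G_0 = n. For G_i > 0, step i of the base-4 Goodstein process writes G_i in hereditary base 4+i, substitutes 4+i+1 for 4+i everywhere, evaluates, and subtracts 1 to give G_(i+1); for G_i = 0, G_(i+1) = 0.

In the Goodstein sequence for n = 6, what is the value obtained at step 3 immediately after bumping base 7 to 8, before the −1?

6

step 0: 6 = 4 + 2; sub 5 for 4: 5 + 2; = 7; G_1 = 7−1 = 6
step 1: 6 = 5 + 1; sub 6 for 5: 6 + 1; = 7; G_2 = 7−1 = 6
step 2: 6 = 6; sub 7 for 6: 7; = 7; G_3 = 7−1 = 6
step 3: 6 = 6; sub 8 for 7: 6; = 6; G_4 = 6−1 = 5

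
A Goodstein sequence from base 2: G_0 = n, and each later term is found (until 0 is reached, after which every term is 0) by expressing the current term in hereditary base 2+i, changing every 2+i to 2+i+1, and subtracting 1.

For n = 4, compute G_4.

83

(0) 4|_2 = 2^2 ↦ 3^3|_3 = 27 ⇒ 26
(1) 26|_3 = 2·3^2 + 2·3 + 2 ↦ 2·4^2 + 2·4 + 2|_4 = 42 ⇒ 41
(2) 41|_4 = 2·4^2 + 2·4 + 1 ↦ 2·5^2 + 2·5 + 1|_5 = 61 ⇒ 60
(3) 60|_5 = 2·5^2 + 2·5 ↦ 2·6^2 + 2·6|_6 = 84 ⇒ 83
(4) 83|_6 = 2·6^2 + 6 + 5 ↦ 2·7^2 + 7 + 5|_7 = 110 ⇒ 109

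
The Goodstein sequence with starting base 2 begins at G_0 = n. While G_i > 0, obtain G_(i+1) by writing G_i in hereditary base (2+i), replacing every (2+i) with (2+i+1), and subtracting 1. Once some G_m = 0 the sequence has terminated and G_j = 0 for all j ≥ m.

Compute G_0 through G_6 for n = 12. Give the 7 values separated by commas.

12, 107, 1065, 15685, 280019, 5764910, 134217867

step 0: 12 = 2^(2 + 1) + 2^2; sub 3 for 2: 3^(3 + 1) + 3^3; = 108; G_1 = 108−1 = 107
step 1: 107 = 3^(3 + 1) + 2·3^2 + 2·3 + 2; sub 4 for 3: 4^(4 + 1) + 2·4^2 + 2·4 + 2; = 1066; G_2 = 1066−1 = 1065
step 2: 1065 = 4^(4 + 1) + 2·4^2 + 2·4 + 1; sub 5 for 4: 5^(5 + 1) + 2·5^2 + 2·5 + 1; = 15686; G_3 = 15686−1 = 15685
step 3: 15685 = 5^(5 + 1) + 2·5^2 + 2·5; sub 6 for 5: 6^(6 + 1) + 2·6^2 + 2·6; = 280020; G_4 = 280020−1 = 280019
step 4: 280019 = 6^(6 + 1) + 2·6^2 + 6 + 5; sub 7 for 6: 7^(7 + 1) + 2·7^2 + 7 + 5; = 5764911; G_5 = 5764911−1 = 5764910
step 5: 5764910 = 7^(7 + 1) + 2·7^2 + 7 + 4; sub 8 for 7: 8^(8 + 1) + 2·8^2 + 8 + 4; = 134217868; G_6 = 134217868−1 = 134217867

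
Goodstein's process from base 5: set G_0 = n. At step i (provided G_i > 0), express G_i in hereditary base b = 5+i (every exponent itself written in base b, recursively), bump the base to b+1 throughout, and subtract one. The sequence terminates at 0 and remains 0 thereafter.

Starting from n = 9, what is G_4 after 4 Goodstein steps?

9

9 —HB5→ 5 + 4 —bump→ 6 + 4 = 10 —(−1)→ 9
9 —HB6→ 6 + 3 —bump→ 7 + 3 = 10 —(−1)→ 9
9 —HB7→ 7 + 2 —bump→ 8 + 2 = 10 —(−1)→ 9
9 —HB8→ 8 + 1 —bump→ 9 + 1 = 10 —(−1)→ 9
9 —HB9→ 9 —bump→ 10 = 10 —(−1)→ 9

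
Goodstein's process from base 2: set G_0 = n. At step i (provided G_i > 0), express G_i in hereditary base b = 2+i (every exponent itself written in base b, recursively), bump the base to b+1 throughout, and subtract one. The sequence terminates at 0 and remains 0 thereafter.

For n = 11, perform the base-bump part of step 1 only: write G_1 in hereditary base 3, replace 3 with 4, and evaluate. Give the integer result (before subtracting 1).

(0) 11|_2 = 2^(2 + 1) + 2 + 1 ↦ 3^(3 + 1) + 3 + 1|_3 = 85 ⇒ 84
(1) 84|_3 = 3^(3 + 1) + 3 ↦ 4^(4 + 1) + 4|_4 = 1028 ⇒ 1027

1028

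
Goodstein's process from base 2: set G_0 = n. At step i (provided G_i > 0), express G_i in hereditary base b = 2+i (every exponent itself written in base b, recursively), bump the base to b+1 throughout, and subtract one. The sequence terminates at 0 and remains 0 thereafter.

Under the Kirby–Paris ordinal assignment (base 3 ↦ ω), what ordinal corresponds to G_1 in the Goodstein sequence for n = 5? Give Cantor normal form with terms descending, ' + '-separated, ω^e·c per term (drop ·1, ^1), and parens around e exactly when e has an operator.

[0] 5 ≡ 2^2 + 1 (base 2). Lift 3: 28. −1: 27.
[1] 27 ≡ 3^3 (base 3). Lift 4: 256. −1: 255.

ω^ω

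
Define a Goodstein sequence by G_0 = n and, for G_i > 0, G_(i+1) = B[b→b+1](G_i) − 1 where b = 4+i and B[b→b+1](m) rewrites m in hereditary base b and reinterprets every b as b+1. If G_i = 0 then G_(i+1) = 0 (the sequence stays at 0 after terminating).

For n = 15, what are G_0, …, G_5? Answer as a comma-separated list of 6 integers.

(0) 15|_4 = 3·4 + 3 ↦ 3·5 + 3|_5 = 18 ⇒ 17
(1) 17|_5 = 3·5 + 2 ↦ 3·6 + 2|_6 = 20 ⇒ 19
(2) 19|_6 = 3·6 + 1 ↦ 3·7 + 1|_7 = 22 ⇒ 21
(3) 21|_7 = 3·7 ↦ 3·8|_8 = 24 ⇒ 23
(4) 23|_8 = 2·8 + 7 ↦ 2·9 + 7|_9 = 25 ⇒ 24

15, 17, 19, 21, 23, 24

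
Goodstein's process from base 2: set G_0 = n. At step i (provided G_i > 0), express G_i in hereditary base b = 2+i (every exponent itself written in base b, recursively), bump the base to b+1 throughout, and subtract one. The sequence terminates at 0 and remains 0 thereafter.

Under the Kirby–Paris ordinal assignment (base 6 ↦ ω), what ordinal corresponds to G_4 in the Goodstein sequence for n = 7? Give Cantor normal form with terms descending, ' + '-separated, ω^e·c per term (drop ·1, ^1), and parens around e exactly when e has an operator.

ω^ω + 1

[0] 7 ≡ 2^2 + 2 + 1 (base 2). Lift 3: 31. −1: 30.
[1] 30 ≡ 3^3 + 3 (base 3). Lift 4: 260. −1: 259.
[2] 259 ≡ 4^4 + 3 (base 4). Lift 5: 3128. −1: 3127.
[3] 3127 ≡ 5^5 + 2 (base 5). Lift 6: 46658. −1: 46657.
[4] 46657 ≡ 6^6 + 1 (base 6). Lift 7: 823544. −1: 823543.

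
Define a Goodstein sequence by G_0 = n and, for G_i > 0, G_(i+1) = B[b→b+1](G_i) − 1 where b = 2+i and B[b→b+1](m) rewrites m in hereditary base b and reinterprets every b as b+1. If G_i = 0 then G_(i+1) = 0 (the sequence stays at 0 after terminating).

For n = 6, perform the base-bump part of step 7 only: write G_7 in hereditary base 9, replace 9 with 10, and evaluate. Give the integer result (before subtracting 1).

G_0 = 6. HB_2(6) = 2^2 + 2. Bump = 30. G_1 = 29.
G_1 = 29. HB_3(29) = 3^3 + 2. Bump = 258. G_2 = 257.
G_2 = 257. HB_4(257) = 4^4 + 1. Bump = 3126. G_3 = 3125.
G_3 = 3125. HB_5(3125) = 5^5. Bump = 46656. G_4 = 46655.
G_4 = 46655. HB_6(46655) = 5·6^5 + 5·6^4 + 5·6^3 + 5·6^2 + 5·6 + 5. Bump = 98040. G_5 = 98039.
G_5 = 98039. HB_7(98039) = 5·7^5 + 5·7^4 + 5·7^3 + 5·7^2 + 5·7 + 4. Bump = 187244. G_6 = 187243.
G_6 = 187243. HB_8(187243) = 5·8^5 + 5·8^4 + 5·8^3 + 5·8^2 + 5·8 + 3. Bump = 332148. G_7 = 332147.
G_7 = 332147. HB_9(332147) = 5·9^5 + 5·9^4 + 5·9^3 + 5·9^2 + 5·9 + 2. Bump = 555552. G_8 = 555551.

555552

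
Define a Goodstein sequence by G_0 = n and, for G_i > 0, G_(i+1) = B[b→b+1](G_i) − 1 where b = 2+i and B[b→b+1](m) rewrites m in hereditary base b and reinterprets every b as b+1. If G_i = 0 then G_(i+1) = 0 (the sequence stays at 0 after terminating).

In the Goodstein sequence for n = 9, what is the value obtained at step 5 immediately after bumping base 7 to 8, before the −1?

step 0: 9 = 2^(2 + 1) + 1; sub 3 for 2: 3^(3 + 1) + 1; = 82; G_1 = 82−1 = 81
step 1: 81 = 3^(3 + 1); sub 4 for 3: 4^(4 + 1); = 1024; G_2 = 1024−1 = 1023
step 2: 1023 = 3·4^4 + 3·4^3 + 3·4^2 + 3·4 + 3; sub 5 for 4: 3·5^5 + 3·5^3 + 3·5^2 + 3·5 + 3; = 9843; G_3 = 9843−1 = 9842
step 3: 9842 = 3·5^5 + 3·5^3 + 3·5^2 + 3·5 + 2; sub 6 for 5: 3·6^6 + 3·6^3 + 3·6^2 + 3·6 + 2; = 140744; G_4 = 140744−1 = 140743
step 4: 140743 = 3·6^6 + 3·6^3 + 3·6^2 + 3·6 + 1; sub 7 for 6: 3·7^7 + 3·7^3 + 3·7^2 + 3·7 + 1; = 2471827; G_5 = 2471827−1 = 2471826
step 5: 2471826 = 3·7^7 + 3·7^3 + 3·7^2 + 3·7; sub 8 for 7: 3·8^8 + 3·8^3 + 3·8^2 + 3·8; = 50333400; G_6 = 50333400−1 = 50333399

50333400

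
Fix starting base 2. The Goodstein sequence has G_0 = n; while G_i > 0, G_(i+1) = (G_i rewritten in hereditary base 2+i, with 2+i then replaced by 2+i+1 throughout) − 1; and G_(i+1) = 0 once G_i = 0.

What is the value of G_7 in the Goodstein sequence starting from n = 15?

3524450280

step 0: 15 = 2^(2 + 1) + 2^2 + 2 + 1; sub 3 for 2: 3^(3 + 1) + 3^3 + 3 + 1; = 112; G_1 = 112−1 = 111
step 1: 111 = 3^(3 + 1) + 3^3 + 3; sub 4 for 3: 4^(4 + 1) + 4^4 + 4; = 1284; G_2 = 1284−1 = 1283
step 2: 1283 = 4^(4 + 1) + 4^4 + 3; sub 5 for 4: 5^(5 + 1) + 5^5 + 3; = 18753; G_3 = 18753−1 = 18752
step 3: 18752 = 5^(5 + 1) + 5^5 + 2; sub 6 for 5: 6^(6 + 1) + 6^6 + 2; = 326594; G_4 = 326594−1 = 326593
step 4: 326593 = 6^(6 + 1) + 6^6 + 1; sub 7 for 6: 7^(7 + 1) + 7^7 + 1; = 6588345; G_5 = 6588345−1 = 6588344
step 5: 6588344 = 7^(7 + 1) + 7^7; sub 8 for 7: 8^(8 + 1) + 8^8; = 150994944; G_6 = 150994944−1 = 150994943
step 6: 150994943 = 8^(8 + 1) + 7·8^7 + 7·8^6 + 7·8^5 + 7·8^4 + 7·8^3 + 7·8^2 + 7·8 + 7; sub 9 for 8: 9^(9 + 1) + 7·9^7 + 7·9^6 + 7·9^5 + 7·9^4 + 7·9^3 + 7·9^2 + 7·9 + 7; = 3524450281; G_7 = 3524450281−1 = 3524450280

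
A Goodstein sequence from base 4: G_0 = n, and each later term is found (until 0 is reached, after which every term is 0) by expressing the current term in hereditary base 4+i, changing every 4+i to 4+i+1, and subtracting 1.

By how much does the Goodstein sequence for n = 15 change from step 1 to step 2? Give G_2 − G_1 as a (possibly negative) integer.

2

[0] 15 ≡ 3·4 + 3 (base 4). Lift 5: 18. −1: 17.
[1] 17 ≡ 3·5 + 2 (base 5). Lift 6: 20. −1: 19.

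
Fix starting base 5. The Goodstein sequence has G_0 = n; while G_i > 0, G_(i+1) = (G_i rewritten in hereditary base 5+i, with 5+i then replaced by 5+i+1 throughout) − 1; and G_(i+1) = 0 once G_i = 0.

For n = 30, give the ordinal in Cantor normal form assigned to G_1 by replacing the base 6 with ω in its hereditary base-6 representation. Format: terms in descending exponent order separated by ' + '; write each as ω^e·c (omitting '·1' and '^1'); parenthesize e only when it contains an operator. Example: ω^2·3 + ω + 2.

i=0: 30 = 5^2 + 5 (b=5); 5→6: 6^2 + 6 = 42; 42−1 = 41
i=1: 41 = 6^2 + 5 (b=6); 6→7: 7^2 + 5 = 54; 54−1 = 53

ω^2 + 5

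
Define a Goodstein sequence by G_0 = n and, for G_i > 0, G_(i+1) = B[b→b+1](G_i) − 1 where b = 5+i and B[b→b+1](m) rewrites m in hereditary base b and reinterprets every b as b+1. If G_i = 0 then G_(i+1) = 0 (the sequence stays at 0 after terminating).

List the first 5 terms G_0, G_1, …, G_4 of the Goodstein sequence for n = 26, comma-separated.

[0] 26 ≡ 5^2 + 1 (base 5). Lift 6: 37. −1: 36.
[1] 36 ≡ 6^2 (base 6). Lift 7: 49. −1: 48.
[2] 48 ≡ 6·7 + 6 (base 7). Lift 8: 54. −1: 53.
[3] 53 ≡ 6·8 + 5 (base 8). Lift 9: 59. −1: 58.

26, 36, 48, 53, 58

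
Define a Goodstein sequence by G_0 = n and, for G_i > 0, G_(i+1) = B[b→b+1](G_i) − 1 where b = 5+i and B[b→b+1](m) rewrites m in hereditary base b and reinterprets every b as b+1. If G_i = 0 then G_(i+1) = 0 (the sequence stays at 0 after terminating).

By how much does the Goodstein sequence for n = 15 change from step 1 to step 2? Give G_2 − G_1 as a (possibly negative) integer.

1

15 —HB5→ 3·5 —bump→ 3·6 = 18 —(−1)→ 17
17 —HB6→ 2·6 + 5 —bump→ 2·7 + 5 = 19 —(−1)→ 18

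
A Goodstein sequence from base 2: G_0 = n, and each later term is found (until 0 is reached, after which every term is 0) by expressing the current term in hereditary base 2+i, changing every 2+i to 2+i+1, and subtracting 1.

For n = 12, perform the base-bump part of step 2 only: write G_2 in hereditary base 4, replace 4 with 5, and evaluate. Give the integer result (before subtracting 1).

15686

base 2: 12 = 2^(2 + 1) + 2^2; at 3: 3^(3 + 1) + 3^3 = 108; next = 107
base 3: 107 = 3^(3 + 1) + 2·3^2 + 2·3 + 2; at 4: 4^(4 + 1) + 2·4^2 + 2·4 + 2 = 1066; next = 1065
base 4: 1065 = 4^(4 + 1) + 2·4^2 + 2·4 + 1; at 5: 5^(5 + 1) + 2·5^2 + 2·5 + 1 = 15686; next = 15685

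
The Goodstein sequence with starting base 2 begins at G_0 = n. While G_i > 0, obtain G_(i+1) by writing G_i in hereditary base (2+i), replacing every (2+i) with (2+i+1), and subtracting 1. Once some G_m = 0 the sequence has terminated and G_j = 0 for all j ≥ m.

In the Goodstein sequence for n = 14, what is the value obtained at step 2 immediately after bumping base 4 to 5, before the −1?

step 0: 14 = 2^(2 + 1) + 2^2 + 2; sub 3 for 2: 3^(3 + 1) + 3^3 + 3; = 111; G_1 = 111−1 = 110
step 1: 110 = 3^(3 + 1) + 3^3 + 2; sub 4 for 3: 4^(4 + 1) + 4^4 + 2; = 1282; G_2 = 1282−1 = 1281
step 2: 1281 = 4^(4 + 1) + 4^4 + 1; sub 5 for 4: 5^(5 + 1) + 5^5 + 1; = 18751; G_3 = 18751−1 = 18750

18751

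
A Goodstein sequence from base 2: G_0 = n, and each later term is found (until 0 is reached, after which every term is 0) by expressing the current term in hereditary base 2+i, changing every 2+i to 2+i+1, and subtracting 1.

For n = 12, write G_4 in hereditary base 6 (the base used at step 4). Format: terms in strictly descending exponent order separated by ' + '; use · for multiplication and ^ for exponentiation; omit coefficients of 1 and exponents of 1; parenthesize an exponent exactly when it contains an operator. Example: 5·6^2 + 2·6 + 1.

6^(6 + 1) + 2·6^2 + 6 + 5

i=0: 12 = 2^(2 + 1) + 2^2 (b=2); 2→3: 3^(3 + 1) + 3^3 = 108; 108−1 = 107
i=1: 107 = 3^(3 + 1) + 2·3^2 + 2·3 + 2 (b=3); 3→4: 4^(4 + 1) + 2·4^2 + 2·4 + 2 = 1066; 1066−1 = 1065
i=2: 1065 = 4^(4 + 1) + 2·4^2 + 2·4 + 1 (b=4); 4→5: 5^(5 + 1) + 2·5^2 + 2·5 + 1 = 15686; 15686−1 = 15685
i=3: 15685 = 5^(5 + 1) + 2·5^2 + 2·5 (b=5); 5→6: 6^(6 + 1) + 2·6^2 + 2·6 = 280020; 280020−1 = 280019
i=4: 280019 = 6^(6 + 1) + 2·6^2 + 6 + 5 (b=6); 6→7: 7^(7 + 1) + 2·7^2 + 7 + 5 = 5764911; 5764911−1 = 5764910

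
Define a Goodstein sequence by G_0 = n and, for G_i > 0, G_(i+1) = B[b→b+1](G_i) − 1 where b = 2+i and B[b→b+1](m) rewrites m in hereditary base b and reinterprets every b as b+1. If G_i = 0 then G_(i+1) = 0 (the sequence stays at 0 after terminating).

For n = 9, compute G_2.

[0] 9 ≡ 2^(2 + 1) + 1 (base 2). Lift 3: 82. −1: 81.
[1] 81 ≡ 3^(3 + 1) (base 3). Lift 4: 1024. −1: 1023.

1023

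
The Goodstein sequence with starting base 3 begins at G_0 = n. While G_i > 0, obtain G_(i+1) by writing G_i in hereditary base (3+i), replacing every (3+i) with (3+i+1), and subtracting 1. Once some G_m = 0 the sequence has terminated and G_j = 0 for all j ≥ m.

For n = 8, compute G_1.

G_0=8  [base 3] 2·3 + 2  →[3↦4]→  2·4 + 2 = 10  −1 ⇒ G_1=9
G_1=9  [base 4] 2·4 + 1  →[4↦5]→  2·5 + 1 = 11  −1 ⇒ G_2=10

9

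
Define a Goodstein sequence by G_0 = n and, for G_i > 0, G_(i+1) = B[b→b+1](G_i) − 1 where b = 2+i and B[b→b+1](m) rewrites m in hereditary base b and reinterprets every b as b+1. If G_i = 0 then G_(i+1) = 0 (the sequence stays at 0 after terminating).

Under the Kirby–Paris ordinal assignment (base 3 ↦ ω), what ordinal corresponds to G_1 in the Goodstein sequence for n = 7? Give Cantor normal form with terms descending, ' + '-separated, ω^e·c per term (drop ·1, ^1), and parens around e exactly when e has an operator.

G_0=7  [base 2] 2^2 + 2 + 1  →[2↦3]→  3^3 + 3 + 1 = 31  −1 ⇒ G_1=30
G_1=30  [base 3] 3^3 + 3  →[3↦4]→  4^4 + 4 = 260  −1 ⇒ G_2=259

ω^ω + ω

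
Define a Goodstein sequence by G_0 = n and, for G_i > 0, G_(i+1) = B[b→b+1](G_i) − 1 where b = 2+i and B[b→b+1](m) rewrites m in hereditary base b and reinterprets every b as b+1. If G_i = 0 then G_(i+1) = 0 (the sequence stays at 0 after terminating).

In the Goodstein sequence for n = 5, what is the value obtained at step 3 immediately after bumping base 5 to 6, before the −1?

step 0: 5 = 2^2 + 1; sub 3 for 2: 3^3 + 1; = 28; G_1 = 28−1 = 27
step 1: 27 = 3^3; sub 4 for 3: 4^4; = 256; G_2 = 256−1 = 255
step 2: 255 = 3·4^3 + 3·4^2 + 3·4 + 3; sub 5 for 4: 3·5^3 + 3·5^2 + 3·5 + 3; = 468; G_3 = 468−1 = 467
step 3: 467 = 3·5^3 + 3·5^2 + 3·5 + 2; sub 6 for 5: 3·6^3 + 3·6^2 + 3·6 + 2; = 776; G_4 = 776−1 = 775

776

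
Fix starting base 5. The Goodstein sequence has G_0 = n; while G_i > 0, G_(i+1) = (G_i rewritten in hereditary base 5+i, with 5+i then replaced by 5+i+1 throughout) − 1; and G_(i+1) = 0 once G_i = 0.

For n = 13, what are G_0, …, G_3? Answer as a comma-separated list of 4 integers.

13, 14, 15, 16

base 5: 13 = 2·5 + 3; at 6: 2·6 + 3 = 15; next = 14
base 6: 14 = 2·6 + 2; at 7: 2·7 + 2 = 16; next = 15
base 7: 15 = 2·7 + 1; at 8: 2·8 + 1 = 17; next = 16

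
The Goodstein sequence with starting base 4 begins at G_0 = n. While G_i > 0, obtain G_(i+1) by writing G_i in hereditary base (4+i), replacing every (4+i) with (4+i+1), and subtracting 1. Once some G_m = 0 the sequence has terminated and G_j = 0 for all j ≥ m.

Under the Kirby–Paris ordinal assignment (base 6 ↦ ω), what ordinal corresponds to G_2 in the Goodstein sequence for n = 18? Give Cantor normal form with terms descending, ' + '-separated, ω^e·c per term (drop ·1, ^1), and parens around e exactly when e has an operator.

ω^2

(0) 18|_4 = 4^2 + 2 ↦ 5^2 + 2|_5 = 27 ⇒ 26
(1) 26|_5 = 5^2 + 1 ↦ 6^2 + 1|_6 = 37 ⇒ 36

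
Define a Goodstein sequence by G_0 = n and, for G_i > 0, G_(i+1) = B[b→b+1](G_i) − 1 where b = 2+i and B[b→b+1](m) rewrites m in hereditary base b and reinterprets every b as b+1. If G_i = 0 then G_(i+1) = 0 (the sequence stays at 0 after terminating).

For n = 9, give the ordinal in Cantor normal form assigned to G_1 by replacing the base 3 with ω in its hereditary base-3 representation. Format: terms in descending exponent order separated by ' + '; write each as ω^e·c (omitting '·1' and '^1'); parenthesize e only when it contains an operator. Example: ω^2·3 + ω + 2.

G_0=9  [base 2] 2^(2 + 1) + 1  →[2↦3]→  3^(3 + 1) + 1 = 82  −1 ⇒ G_1=81
G_1=81  [base 3] 3^(3 + 1)  →[3↦4]→  4^(4 + 1) = 1024  −1 ⇒ G_2=1023

ω^(ω + 1)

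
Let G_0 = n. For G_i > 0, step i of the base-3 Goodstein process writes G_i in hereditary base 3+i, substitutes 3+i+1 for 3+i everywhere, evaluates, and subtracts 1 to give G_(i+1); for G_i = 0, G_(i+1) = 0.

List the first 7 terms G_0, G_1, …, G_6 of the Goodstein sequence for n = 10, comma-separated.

i=0: 10 = 3^2 + 1 (b=3); 3→4: 4^2 + 1 = 17; 17−1 = 16
i=1: 16 = 4^2 (b=4); 4→5: 5^2 = 25; 25−1 = 24
i=2: 24 = 4·5 + 4 (b=5); 5→6: 4·6 + 4 = 28; 28−1 = 27
i=3: 27 = 4·6 + 3 (b=6); 6→7: 4·7 + 3 = 31; 31−1 = 30
i=4: 30 = 4·7 + 2 (b=7); 7→8: 4·8 + 2 = 34; 34−1 = 33
i=5: 33 = 4·8 + 1 (b=8); 8→9: 4·9 + 1 = 37; 37−1 = 36

10, 16, 24, 27, 30, 33, 36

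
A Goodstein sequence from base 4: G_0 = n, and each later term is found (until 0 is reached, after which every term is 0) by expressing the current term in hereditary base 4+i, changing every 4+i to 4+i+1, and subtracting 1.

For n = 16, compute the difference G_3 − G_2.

G_0=16  [base 4] 4^2  →[4↦5]→  5^2 = 25  −1 ⇒ G_1=24
G_1=24  [base 5] 4·5 + 4  →[5↦6]→  4·6 + 4 = 28  −1 ⇒ G_2=27
G_2=27  [base 6] 4·6 + 3  →[6↦7]→  4·7 + 3 = 31  −1 ⇒ G_3=30

3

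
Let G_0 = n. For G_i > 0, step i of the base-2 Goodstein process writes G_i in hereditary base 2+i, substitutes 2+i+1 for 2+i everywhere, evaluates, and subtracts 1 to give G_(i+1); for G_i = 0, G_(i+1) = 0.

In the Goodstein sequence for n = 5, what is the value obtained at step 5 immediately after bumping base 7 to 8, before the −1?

[0] 5 ≡ 2^2 + 1 (base 2). Lift 3: 28. −1: 27.
[1] 27 ≡ 3^3 (base 3). Lift 4: 256. −1: 255.
[2] 255 ≡ 3·4^3 + 3·4^2 + 3·4 + 3 (base 4). Lift 5: 468. −1: 467.
[3] 467 ≡ 3·5^3 + 3·5^2 + 3·5 + 2 (base 5). Lift 6: 776. −1: 775.
[4] 775 ≡ 3·6^3 + 3·6^2 + 3·6 + 1 (base 6). Lift 7: 1198. −1: 1197.
[5] 1197 ≡ 3·7^3 + 3·7^2 + 3·7 (base 7). Lift 8: 1752. −1: 1751.

1752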